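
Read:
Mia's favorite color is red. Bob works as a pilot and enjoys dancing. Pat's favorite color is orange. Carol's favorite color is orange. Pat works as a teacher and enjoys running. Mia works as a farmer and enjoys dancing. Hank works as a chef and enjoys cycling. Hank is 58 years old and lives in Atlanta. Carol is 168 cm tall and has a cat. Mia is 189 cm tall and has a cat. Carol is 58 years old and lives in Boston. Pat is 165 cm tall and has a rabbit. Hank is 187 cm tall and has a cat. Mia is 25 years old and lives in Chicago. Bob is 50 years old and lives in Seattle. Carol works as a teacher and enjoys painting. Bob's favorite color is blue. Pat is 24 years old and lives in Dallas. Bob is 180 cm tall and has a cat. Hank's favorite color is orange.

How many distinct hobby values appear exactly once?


Unique hobby values: 3

3


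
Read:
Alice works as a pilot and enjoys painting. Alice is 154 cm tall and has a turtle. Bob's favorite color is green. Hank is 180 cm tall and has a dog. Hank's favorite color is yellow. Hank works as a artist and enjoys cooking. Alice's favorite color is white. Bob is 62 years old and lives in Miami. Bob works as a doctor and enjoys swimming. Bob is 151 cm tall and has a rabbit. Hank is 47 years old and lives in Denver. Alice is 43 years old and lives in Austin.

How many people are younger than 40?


Filter: 0

0


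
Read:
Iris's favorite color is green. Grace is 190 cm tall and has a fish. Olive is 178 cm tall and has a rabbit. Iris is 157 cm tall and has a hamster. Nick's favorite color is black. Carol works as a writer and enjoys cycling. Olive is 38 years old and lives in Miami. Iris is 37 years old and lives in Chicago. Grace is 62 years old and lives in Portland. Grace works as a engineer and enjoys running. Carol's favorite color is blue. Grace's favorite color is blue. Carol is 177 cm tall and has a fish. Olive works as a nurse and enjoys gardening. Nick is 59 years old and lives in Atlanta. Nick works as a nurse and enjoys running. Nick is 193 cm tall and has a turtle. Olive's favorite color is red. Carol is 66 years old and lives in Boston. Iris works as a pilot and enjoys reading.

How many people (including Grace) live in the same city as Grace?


Grace lives in Portland. Count = 1

1


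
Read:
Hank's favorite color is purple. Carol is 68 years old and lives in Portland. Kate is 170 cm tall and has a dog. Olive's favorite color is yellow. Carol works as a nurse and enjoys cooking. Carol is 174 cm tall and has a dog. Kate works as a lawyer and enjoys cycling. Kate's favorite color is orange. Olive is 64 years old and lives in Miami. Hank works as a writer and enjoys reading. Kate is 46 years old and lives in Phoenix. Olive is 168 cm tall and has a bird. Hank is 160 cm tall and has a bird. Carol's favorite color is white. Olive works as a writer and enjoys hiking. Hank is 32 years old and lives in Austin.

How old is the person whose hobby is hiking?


Person with hobby=hiking is Olive, age 64

64


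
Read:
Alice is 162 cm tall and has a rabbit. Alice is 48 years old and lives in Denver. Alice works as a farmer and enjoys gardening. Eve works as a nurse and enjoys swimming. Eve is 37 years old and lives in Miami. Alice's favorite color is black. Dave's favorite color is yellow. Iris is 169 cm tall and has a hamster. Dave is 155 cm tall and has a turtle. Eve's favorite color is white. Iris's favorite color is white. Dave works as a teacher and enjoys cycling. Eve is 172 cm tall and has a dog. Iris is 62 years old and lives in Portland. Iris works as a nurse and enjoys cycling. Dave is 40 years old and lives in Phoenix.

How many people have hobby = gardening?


Count: 1

1


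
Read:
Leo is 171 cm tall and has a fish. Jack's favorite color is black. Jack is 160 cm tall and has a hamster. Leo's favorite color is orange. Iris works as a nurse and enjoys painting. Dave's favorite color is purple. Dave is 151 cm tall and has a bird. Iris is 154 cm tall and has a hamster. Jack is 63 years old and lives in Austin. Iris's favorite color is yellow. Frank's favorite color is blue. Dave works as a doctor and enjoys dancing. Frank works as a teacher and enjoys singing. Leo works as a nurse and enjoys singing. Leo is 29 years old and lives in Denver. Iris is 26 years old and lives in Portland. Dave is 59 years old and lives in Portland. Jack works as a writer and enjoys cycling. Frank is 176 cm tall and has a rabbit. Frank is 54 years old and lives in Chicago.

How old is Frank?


Frank is 54 years old

54


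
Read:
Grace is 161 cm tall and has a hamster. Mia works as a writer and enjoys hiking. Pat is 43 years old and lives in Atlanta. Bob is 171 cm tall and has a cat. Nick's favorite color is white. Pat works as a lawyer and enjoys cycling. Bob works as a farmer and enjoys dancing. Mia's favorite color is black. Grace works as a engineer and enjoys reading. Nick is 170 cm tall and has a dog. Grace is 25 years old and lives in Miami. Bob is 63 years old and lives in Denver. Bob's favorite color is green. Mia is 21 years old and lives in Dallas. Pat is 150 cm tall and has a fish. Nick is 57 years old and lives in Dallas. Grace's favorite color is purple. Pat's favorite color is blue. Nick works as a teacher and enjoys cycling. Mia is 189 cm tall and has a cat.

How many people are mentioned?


People: Bob, Nick, Grace, Mia, Pat. Count = 5

5


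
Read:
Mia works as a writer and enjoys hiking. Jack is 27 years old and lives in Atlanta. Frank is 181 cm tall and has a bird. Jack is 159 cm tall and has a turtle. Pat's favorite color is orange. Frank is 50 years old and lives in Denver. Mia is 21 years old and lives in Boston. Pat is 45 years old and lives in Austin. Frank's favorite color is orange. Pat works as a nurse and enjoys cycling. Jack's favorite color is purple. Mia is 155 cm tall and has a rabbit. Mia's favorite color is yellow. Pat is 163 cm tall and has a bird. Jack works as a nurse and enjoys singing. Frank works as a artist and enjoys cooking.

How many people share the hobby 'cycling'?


Count: 1

1


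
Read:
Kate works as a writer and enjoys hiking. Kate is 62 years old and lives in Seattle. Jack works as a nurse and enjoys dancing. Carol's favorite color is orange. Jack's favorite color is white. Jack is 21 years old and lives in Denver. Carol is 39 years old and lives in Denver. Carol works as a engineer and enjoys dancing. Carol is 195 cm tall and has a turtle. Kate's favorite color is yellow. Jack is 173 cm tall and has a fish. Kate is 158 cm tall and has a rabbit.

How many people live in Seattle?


Count in Seattle: 1

1


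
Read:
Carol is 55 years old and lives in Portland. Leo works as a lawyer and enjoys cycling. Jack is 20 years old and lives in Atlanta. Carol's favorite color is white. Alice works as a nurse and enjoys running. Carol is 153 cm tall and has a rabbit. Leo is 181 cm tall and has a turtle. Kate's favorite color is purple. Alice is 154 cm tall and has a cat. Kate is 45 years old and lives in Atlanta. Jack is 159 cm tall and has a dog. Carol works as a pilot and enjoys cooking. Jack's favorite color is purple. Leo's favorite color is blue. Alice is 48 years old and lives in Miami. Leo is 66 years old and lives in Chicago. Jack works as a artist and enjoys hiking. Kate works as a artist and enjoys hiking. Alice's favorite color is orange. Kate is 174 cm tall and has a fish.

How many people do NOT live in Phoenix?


Not in Phoenix: 5

5


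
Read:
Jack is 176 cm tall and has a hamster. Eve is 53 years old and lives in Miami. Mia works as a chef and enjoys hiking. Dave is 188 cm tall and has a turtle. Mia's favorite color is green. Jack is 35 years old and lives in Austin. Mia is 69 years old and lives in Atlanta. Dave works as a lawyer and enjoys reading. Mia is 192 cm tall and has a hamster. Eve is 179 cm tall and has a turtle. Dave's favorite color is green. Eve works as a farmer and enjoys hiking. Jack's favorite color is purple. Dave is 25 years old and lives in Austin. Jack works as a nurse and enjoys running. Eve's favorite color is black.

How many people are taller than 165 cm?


Taller than 165: 4

4


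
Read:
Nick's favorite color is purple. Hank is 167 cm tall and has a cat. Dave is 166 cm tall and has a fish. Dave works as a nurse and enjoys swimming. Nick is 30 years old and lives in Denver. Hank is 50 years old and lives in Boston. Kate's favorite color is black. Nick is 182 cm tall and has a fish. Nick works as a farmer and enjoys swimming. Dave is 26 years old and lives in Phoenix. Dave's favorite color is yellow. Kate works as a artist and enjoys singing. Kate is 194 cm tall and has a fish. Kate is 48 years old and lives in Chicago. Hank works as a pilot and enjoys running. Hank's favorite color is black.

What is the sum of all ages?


30+50+26+48 = 154

154


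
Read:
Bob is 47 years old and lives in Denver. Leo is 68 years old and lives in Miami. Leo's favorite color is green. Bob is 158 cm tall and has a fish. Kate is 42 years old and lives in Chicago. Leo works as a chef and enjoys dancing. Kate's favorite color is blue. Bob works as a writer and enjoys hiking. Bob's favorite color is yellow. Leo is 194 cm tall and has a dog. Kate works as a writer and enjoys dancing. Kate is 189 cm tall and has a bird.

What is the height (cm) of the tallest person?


Tallest: Leo at 194 cm

194


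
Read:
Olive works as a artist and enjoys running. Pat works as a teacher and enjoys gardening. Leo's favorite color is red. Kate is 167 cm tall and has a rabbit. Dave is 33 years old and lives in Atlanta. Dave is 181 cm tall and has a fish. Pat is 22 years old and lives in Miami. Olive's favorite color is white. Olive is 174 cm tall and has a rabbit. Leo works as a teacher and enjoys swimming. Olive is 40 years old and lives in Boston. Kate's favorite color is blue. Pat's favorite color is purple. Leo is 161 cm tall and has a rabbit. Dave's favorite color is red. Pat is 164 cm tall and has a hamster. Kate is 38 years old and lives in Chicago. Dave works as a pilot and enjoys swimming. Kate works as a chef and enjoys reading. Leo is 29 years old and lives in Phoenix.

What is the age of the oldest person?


Oldest: Olive at 40

40


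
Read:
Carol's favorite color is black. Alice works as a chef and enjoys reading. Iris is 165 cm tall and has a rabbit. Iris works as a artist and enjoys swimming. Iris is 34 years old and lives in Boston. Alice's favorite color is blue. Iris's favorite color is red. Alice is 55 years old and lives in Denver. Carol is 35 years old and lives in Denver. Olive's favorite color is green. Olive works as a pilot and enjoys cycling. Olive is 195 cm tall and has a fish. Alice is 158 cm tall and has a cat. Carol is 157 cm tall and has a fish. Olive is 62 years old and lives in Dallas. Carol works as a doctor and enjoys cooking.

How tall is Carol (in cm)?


Carol is 157 cm tall

157


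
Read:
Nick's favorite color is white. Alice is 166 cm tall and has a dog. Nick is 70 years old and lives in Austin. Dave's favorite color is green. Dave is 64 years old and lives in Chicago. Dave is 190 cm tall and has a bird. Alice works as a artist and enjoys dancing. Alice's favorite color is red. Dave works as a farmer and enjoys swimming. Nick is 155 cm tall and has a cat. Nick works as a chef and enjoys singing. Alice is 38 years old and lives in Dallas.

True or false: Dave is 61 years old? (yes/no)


Dave is actually 64. no

no


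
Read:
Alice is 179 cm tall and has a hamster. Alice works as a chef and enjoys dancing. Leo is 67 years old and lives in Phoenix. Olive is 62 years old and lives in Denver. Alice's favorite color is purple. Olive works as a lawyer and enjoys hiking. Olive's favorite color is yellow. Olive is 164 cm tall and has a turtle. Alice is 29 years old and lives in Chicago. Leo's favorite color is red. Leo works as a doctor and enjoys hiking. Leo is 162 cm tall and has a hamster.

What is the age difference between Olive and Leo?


|62 - 67| = 5

5


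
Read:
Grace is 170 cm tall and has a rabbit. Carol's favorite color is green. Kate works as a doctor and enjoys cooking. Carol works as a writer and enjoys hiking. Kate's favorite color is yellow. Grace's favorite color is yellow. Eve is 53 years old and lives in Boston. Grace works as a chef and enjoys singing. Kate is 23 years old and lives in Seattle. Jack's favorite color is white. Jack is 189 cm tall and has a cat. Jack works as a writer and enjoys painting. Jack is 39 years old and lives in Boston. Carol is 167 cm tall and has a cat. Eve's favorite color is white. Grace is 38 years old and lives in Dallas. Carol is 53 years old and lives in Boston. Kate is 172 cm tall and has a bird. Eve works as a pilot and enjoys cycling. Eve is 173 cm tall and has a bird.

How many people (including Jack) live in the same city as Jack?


Jack lives in Boston. Count = 3

3


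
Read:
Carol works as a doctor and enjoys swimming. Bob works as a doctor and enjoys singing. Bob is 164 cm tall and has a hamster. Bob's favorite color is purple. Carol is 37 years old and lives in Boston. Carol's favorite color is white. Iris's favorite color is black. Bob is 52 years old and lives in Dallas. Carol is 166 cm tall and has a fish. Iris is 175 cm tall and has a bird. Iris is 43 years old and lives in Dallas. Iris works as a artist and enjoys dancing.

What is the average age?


Sum=132, n=3, avg=44

44


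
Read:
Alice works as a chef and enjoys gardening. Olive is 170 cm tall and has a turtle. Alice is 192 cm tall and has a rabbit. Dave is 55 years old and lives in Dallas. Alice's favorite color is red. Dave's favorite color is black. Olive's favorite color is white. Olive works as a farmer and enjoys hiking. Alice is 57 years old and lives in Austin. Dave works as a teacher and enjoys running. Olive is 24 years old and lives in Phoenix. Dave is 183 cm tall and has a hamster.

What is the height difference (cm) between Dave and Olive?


|183 - 170| = 13

13


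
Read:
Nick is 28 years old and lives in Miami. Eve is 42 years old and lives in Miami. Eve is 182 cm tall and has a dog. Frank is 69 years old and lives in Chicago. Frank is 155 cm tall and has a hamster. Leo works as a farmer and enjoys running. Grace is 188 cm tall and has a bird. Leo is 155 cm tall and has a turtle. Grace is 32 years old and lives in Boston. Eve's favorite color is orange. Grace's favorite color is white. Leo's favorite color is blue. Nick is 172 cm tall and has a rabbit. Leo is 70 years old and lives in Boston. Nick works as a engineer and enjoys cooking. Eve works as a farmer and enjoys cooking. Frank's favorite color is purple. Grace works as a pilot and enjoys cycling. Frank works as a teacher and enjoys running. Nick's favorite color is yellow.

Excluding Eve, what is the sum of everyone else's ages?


Sum (excluding Eve): 199

199


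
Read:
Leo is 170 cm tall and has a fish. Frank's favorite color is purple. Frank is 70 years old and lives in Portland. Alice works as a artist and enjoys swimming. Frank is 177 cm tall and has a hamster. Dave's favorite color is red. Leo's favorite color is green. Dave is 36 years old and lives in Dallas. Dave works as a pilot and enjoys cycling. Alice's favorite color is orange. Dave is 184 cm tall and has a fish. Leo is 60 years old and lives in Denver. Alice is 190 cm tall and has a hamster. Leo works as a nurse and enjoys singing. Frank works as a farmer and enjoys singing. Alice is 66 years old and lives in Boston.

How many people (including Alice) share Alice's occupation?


Alice is a artist. Count = 1

1


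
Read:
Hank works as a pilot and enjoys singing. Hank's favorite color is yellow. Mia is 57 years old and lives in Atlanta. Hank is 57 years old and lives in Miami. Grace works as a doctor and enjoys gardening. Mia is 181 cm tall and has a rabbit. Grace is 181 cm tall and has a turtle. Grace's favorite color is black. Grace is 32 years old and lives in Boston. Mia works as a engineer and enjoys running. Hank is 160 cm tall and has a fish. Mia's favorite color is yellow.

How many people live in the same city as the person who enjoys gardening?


Person with hobby gardening is Grace, city Boston. Count = 1

1


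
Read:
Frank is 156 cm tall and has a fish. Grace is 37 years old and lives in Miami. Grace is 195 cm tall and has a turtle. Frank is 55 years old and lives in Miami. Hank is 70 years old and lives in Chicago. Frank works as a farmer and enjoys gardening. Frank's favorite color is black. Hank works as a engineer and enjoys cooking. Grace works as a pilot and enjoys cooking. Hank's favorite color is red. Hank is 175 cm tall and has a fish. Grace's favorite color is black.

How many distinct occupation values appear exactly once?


Unique occupation values: 3

3


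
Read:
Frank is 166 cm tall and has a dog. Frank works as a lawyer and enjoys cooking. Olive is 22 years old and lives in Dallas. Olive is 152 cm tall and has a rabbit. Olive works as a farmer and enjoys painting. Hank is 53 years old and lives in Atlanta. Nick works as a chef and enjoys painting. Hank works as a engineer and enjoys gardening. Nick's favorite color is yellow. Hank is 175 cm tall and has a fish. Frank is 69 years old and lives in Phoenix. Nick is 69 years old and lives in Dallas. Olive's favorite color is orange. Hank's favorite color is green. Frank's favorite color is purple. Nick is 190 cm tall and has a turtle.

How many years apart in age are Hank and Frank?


53 vs 69, diff = 16

16


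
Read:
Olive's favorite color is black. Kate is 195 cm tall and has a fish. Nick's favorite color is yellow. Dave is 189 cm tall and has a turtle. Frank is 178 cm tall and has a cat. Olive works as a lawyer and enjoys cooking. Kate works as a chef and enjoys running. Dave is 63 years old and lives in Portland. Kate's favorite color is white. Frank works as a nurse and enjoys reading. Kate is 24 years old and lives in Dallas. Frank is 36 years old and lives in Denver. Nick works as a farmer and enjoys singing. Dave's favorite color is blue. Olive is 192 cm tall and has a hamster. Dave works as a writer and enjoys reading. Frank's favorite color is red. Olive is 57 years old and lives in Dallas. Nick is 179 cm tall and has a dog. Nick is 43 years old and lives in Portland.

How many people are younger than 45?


Filter: 3

3


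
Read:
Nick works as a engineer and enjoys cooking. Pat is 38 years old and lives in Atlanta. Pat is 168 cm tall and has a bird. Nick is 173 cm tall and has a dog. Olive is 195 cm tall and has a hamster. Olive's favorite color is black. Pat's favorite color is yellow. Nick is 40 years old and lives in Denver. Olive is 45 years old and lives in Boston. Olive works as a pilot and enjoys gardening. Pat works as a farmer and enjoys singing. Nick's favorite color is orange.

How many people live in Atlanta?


Count in Atlanta: 1

1


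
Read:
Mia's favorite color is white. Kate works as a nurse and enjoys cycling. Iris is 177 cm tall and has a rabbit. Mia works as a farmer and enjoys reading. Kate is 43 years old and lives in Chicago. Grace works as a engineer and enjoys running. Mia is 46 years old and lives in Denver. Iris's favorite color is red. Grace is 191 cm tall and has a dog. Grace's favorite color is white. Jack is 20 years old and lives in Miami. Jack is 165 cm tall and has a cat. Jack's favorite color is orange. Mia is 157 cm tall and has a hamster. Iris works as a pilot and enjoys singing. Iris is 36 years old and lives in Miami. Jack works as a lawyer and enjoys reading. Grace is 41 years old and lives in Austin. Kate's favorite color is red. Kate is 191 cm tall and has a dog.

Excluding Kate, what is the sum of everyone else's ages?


Sum (excluding Kate): 143

143


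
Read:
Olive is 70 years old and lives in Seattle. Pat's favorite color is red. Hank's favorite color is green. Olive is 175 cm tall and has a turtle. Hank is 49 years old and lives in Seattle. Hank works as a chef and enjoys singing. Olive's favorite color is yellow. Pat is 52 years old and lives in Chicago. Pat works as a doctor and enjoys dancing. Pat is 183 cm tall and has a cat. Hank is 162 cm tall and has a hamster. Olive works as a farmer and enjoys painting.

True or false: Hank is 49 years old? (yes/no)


Hank is actually 49. yes

yes


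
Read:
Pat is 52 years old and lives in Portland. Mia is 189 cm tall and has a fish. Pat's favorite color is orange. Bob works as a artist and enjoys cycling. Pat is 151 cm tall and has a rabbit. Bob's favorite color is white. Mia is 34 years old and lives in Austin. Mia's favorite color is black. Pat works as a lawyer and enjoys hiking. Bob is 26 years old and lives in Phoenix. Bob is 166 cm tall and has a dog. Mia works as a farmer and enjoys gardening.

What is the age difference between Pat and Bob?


|52 - 26| = 26

26


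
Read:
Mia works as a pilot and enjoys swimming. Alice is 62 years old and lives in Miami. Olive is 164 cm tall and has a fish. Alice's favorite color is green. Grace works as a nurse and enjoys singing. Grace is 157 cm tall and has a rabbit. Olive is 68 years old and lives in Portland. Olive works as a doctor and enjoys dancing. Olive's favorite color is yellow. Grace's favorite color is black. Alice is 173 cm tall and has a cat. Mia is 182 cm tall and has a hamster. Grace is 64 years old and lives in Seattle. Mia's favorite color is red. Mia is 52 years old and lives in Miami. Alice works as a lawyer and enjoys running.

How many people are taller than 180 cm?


Taller than 180: 1

1


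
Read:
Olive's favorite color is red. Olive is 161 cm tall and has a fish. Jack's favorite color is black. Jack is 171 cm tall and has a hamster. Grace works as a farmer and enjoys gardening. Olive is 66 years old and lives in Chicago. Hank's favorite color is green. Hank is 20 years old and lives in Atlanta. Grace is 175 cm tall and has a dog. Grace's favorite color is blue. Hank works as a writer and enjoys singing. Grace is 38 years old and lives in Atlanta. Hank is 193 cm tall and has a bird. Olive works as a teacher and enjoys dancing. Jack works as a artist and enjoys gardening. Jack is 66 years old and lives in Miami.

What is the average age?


Sum=190, n=4, avg=47.5

47.5


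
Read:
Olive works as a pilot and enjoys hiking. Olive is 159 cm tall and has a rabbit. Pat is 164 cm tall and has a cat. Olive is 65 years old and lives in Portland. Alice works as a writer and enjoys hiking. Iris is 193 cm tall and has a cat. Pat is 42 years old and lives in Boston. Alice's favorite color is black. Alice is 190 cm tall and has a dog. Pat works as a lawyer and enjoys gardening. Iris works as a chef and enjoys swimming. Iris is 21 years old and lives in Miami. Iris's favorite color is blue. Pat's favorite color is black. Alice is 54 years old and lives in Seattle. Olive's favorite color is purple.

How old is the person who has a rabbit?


Person with rabbit is Olive, age 65

65


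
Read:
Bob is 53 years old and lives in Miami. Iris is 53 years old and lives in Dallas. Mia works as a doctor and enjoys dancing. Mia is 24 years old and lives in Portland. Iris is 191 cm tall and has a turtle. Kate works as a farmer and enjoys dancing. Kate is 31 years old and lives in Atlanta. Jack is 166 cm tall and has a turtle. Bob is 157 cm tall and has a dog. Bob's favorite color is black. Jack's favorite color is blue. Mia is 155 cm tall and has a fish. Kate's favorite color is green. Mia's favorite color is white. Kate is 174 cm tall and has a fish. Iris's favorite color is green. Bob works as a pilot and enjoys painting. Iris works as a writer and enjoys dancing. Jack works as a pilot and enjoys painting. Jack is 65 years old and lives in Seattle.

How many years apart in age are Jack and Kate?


65 vs 31, diff = 34

34


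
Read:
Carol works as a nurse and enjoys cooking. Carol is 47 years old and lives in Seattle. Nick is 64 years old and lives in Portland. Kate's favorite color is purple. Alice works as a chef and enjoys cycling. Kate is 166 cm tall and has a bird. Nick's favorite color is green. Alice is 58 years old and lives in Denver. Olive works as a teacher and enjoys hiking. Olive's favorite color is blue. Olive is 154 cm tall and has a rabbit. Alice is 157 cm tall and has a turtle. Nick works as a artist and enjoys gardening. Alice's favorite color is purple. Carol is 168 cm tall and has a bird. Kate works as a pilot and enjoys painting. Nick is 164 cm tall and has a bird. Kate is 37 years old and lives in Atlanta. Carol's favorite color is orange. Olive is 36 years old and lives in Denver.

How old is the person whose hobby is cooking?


Person with hobby=cooking is Carol, age 47

47


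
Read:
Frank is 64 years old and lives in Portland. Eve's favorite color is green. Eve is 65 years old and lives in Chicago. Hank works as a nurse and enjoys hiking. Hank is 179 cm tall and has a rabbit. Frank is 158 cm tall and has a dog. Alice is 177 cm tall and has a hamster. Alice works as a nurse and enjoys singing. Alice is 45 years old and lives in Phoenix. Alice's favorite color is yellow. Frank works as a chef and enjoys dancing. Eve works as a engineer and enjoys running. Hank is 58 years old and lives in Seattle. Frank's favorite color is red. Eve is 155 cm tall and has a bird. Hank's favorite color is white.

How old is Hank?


Hank is 58 years old

58


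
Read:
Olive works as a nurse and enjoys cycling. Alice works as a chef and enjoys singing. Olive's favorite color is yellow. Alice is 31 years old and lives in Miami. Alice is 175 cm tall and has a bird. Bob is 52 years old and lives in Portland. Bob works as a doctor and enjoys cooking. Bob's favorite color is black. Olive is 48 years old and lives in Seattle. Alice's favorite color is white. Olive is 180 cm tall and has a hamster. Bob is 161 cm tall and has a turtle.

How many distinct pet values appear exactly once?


Unique pet values: 3

3


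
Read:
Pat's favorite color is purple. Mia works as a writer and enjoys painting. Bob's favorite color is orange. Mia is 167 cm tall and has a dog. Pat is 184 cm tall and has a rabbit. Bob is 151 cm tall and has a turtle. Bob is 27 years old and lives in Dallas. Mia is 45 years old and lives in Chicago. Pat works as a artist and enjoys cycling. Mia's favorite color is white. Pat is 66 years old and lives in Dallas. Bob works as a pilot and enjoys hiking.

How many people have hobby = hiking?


Count: 1

1


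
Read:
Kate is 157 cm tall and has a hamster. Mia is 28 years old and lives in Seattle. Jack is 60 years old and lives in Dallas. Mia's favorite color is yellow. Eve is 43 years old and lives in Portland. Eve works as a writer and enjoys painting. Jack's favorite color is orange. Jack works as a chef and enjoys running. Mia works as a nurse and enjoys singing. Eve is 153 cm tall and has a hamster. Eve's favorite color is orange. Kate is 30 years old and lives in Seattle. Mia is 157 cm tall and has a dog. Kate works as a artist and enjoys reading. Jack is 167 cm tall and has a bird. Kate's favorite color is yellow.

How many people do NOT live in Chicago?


Not in Chicago: 4

4


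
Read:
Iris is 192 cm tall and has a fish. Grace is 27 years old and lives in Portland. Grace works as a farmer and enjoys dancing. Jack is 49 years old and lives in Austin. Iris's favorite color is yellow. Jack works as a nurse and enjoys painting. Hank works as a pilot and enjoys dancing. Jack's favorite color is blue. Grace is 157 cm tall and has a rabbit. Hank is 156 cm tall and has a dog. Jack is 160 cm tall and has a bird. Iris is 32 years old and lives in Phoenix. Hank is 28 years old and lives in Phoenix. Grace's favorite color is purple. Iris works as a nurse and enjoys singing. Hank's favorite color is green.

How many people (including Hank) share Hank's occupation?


Hank is a pilot. Count = 1

1


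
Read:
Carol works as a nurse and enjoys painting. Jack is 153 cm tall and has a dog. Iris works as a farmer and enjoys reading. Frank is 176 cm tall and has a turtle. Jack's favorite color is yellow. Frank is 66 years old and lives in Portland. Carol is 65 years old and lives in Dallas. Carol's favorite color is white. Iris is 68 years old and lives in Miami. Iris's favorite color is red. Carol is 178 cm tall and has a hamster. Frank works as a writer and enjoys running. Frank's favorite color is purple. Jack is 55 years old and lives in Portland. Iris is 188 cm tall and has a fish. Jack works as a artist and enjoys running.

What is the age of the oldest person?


Oldest: Iris at 68

68


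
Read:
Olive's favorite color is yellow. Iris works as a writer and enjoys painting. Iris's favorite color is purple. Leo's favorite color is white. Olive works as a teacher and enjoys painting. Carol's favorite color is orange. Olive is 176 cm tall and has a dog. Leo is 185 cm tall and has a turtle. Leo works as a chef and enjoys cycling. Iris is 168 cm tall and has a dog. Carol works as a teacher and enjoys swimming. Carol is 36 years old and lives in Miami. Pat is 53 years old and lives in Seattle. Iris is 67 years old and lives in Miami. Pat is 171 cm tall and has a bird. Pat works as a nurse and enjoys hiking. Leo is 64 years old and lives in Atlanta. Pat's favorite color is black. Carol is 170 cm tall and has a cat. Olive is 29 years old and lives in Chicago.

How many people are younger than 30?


Filter: 1

1


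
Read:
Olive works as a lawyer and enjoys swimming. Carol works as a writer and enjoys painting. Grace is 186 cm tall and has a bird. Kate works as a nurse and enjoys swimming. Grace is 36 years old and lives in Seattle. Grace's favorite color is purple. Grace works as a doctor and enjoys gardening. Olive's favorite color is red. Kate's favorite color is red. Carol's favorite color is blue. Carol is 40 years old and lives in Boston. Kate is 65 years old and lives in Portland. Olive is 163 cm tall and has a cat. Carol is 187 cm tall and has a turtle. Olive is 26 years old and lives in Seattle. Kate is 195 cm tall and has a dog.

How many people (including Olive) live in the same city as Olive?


Olive lives in Seattle. Count = 2

2


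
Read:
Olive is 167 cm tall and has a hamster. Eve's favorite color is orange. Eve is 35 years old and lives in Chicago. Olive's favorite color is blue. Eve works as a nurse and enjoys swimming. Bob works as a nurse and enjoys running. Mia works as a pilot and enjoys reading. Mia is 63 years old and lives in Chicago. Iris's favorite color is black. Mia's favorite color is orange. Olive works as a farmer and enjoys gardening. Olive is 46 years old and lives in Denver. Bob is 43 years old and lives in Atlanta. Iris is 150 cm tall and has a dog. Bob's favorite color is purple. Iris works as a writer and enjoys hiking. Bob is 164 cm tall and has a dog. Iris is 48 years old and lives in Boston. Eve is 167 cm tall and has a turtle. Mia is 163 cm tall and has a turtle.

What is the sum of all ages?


48+35+63+43+46 = 235

235


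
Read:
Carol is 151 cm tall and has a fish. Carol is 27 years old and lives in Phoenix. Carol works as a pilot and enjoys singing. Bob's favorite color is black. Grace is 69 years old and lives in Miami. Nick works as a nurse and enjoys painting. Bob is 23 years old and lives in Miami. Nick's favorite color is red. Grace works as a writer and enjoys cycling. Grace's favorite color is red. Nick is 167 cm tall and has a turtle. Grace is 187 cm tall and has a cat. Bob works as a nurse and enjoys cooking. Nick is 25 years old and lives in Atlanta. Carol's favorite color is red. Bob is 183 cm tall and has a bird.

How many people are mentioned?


People: Bob, Carol, Nick, Grace. Count = 4

4


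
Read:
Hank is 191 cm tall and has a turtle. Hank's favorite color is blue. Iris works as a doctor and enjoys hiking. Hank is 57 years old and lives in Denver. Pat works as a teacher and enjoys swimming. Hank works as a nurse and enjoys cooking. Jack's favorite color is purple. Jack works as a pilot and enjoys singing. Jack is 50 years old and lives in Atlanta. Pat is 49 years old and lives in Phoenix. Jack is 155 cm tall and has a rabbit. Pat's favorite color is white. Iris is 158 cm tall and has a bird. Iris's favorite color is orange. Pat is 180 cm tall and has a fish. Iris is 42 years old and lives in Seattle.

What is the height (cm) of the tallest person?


Tallest: Hank at 191 cm

191


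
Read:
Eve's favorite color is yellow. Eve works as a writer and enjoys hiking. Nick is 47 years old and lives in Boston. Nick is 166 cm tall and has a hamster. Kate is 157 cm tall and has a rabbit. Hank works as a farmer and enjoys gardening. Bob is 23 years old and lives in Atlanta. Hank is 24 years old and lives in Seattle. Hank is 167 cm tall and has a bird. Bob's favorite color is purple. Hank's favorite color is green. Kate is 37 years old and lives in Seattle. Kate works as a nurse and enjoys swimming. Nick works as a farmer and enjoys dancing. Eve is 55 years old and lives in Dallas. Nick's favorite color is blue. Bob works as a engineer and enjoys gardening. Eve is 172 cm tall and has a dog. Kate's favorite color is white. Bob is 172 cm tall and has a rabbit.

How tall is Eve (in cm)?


Eve is 172 cm tall

172


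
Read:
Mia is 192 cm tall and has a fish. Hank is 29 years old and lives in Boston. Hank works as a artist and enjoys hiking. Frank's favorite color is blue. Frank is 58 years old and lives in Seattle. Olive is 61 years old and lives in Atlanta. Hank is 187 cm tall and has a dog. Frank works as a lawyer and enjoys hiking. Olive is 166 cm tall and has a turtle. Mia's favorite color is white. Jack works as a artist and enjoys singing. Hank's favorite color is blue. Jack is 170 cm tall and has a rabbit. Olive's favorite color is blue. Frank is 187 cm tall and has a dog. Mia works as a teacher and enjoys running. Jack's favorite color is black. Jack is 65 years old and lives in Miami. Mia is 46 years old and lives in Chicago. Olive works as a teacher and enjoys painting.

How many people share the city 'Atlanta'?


Count: 1

1


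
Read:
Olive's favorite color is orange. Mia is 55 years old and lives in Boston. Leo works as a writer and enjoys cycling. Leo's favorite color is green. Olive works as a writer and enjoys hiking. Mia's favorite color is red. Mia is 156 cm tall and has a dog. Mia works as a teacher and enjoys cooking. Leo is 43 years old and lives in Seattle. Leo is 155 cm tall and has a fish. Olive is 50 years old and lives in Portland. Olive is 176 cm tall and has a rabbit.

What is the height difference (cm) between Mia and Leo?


|156 - 155| = 1

1


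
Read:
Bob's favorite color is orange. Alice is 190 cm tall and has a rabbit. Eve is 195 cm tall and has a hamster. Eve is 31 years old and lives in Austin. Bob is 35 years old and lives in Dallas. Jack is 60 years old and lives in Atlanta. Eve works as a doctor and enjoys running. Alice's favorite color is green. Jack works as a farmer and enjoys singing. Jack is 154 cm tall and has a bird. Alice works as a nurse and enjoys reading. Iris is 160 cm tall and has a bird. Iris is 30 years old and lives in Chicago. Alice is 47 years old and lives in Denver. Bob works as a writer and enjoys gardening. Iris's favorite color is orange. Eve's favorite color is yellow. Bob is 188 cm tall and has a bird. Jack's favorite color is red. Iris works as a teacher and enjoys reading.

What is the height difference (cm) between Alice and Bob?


|190 - 188| = 2

2


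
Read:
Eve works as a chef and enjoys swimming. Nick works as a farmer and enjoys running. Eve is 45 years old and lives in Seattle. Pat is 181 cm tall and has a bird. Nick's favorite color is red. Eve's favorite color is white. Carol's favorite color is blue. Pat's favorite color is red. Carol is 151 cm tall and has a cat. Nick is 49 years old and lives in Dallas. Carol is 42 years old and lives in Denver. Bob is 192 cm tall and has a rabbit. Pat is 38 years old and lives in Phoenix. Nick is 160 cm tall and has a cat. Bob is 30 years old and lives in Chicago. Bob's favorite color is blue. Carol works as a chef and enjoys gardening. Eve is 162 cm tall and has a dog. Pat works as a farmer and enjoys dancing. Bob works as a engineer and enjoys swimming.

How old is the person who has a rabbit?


Person with rabbit is Bob, age 30

30


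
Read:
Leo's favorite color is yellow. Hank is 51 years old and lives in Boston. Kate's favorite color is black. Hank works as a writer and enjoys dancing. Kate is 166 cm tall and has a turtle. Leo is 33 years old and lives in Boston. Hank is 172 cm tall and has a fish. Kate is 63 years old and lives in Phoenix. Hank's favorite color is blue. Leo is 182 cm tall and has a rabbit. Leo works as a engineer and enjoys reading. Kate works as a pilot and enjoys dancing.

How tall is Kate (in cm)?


Kate is 166 cm tall

166


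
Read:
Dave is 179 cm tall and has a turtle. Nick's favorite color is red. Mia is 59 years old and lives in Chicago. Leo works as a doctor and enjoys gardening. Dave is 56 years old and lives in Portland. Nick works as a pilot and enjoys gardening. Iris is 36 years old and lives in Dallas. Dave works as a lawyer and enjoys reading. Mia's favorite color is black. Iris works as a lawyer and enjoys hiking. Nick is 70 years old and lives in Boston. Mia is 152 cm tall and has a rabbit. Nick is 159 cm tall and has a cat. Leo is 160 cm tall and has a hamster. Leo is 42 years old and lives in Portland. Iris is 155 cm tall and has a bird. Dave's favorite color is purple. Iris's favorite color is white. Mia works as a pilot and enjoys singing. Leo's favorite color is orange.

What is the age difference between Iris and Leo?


|36 - 42| = 6

6


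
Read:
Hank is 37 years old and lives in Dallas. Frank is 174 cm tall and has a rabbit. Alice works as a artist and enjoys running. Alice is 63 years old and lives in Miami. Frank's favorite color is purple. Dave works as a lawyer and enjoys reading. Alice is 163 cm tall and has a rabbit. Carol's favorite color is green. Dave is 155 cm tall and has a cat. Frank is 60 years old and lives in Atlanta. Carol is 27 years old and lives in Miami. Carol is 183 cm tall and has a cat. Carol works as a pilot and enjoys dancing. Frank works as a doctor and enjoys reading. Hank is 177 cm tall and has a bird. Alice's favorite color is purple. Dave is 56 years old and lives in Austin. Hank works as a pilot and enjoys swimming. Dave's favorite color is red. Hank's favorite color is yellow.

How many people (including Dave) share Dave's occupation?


Dave is a lawyer. Count = 1

1


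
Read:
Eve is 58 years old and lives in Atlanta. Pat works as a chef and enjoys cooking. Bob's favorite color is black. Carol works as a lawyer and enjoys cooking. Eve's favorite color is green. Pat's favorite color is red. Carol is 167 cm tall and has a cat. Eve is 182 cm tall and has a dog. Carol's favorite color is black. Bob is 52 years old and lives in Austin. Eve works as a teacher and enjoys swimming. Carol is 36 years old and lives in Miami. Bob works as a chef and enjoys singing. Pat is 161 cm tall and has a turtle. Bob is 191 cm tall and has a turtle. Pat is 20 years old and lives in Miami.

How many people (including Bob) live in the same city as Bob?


Bob lives in Austin. Count = 1

1


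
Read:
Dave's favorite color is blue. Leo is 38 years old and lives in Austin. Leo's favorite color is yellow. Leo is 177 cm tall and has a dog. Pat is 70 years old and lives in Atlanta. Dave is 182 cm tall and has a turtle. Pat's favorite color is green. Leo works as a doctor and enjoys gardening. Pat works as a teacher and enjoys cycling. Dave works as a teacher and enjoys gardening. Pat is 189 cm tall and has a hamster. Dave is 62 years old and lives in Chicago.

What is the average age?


Sum=170, n=3, avg=56.67

56.67


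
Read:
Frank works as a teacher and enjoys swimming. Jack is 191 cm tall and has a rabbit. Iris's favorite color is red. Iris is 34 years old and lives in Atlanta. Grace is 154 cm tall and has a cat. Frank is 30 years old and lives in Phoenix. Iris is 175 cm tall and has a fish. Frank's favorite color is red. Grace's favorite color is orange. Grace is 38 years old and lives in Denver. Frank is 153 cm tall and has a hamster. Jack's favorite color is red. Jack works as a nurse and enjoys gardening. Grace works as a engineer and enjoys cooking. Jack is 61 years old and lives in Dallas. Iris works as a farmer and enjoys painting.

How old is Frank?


Frank is 30 years old

30
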